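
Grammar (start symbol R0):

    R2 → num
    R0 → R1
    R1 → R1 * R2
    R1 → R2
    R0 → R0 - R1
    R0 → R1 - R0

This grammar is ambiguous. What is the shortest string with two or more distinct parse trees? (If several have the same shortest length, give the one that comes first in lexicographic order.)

num - num

length 1: no string has ≥2 trees
length 3: num - num has 2 parse trees

Two derivations of num - num:
  R0 ⇒ R0 - R1 ⇒ R1 - R1 ⇒ R2 - R1 ⇒ num - R1 ⇒ num - R2 ⇒ num - num
  R0 ⇒ R1 - R0 ⇒ R2 - R0 ⇒ num - R0 ⇒ num - R1 ⇒ num - R2 ⇒ num - num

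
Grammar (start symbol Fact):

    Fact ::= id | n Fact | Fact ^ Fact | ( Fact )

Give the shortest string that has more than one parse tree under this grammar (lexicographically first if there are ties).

length 1: no string has ≥2 trees
length 2: no string has ≥2 trees
length 3: no string has ≥2 trees
length 4: n id ^ id has 2 parse trees

Two derivations of n id ^ id:
  Fact ⇒ n Fact ⇒ n Fact ^ Fact ⇒ n id ^ Fact ⇒ n id ^ id
  Fact ⇒ Fact ^ Fact ⇒ n Fact ^ Fact ⇒ n id ^ Fact ⇒ n id ^ id

n id ^ id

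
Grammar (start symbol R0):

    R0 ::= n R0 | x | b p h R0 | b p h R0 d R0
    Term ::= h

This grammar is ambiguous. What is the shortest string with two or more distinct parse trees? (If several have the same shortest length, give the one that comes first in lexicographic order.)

length 1: no string has ≥2 trees
length 2: no string has ≥2 trees
length 3: no string has ≥2 trees
length 4: no string has ≥2 trees
length 5: no string has ≥2 trees
length 6: no string has ≥2 trees
length 7: no string has ≥2 trees
length 8: no string has ≥2 trees
length 9: b p h b p h x d x has 2 parse trees

Two derivations of b p h b p h x d x:
  R0 ⇒ b p h R0 ⇒ b p h b p h R0 d R0 ⇒ b p h b p h x d R0 ⇒ b p h b p h x d x
  R0 ⇒ b p h R0 d R0 ⇒ b p h b p h R0 d R0 ⇒ b p h b p h x d R0 ⇒ b p h b p h x d x

b p h b p h x d x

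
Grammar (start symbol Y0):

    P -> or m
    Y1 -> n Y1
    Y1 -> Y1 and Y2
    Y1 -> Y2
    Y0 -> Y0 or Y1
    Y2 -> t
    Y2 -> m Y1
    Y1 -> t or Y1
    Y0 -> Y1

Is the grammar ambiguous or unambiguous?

Ambiguous

Witness: t or t

Derivation 1: Y0 ⇒ Y0 or Y1 ⇒ Y1 or Y1 ⇒ Y2 or Y1 ⇒ t or Y1 ⇒ t or Y2 ⇒ t or t
Derivation 2: Y0 ⇒ Y1 ⇒ t or Y1 ⇒ t or Y2 ⇒ t or t

Two distinct leftmost derivations for the same string.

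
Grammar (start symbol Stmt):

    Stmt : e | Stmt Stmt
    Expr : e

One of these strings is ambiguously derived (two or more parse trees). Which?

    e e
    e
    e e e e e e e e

e e: 1 tree
e: 1 tree
e e e e e e e e: 429 trees

e e e e e e e e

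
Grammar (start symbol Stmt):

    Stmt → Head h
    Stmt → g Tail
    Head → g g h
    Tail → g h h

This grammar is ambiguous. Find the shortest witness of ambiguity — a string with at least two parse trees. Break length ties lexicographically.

length 4: g g h h has 2 parse trees

Two derivations of g g h h:
  Stmt ⇒ Head h ⇒ g g h h
  Stmt ⇒ g Tail ⇒ g g h h

g g h h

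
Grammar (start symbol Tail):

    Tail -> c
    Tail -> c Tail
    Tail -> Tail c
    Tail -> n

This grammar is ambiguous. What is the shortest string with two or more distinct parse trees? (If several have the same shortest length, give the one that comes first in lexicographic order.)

length 1: no string has ≥2 trees
length 2: c c has 2 parse trees

Two derivations of c c:
  Tail ⇒ c Tail ⇒ c c
  Tail ⇒ Tail c ⇒ c c

c c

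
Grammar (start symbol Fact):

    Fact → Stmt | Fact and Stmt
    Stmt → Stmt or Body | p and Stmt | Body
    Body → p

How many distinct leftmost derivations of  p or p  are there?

Parse trees for p or p:
  [Fact [Stmt [Stmt [Body p]] or [Body p]]]

1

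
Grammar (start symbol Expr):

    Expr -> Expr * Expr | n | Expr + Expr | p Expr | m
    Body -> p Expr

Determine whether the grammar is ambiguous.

Witness: p m * m

Derivation 1: Expr ⇒ Expr * Expr ⇒ p Expr * Expr ⇒ p m * Expr ⇒ p m * m
Derivation 2: Expr ⇒ p Expr ⇒ p Expr * Expr ⇒ p m * Expr ⇒ p m * m

Two distinct leftmost derivations for the same string.

Ambiguous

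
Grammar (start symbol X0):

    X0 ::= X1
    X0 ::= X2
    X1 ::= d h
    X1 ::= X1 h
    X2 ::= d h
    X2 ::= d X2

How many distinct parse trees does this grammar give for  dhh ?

1

Parse trees for dhh:
  [X0 [X1 [X1 d h] h]]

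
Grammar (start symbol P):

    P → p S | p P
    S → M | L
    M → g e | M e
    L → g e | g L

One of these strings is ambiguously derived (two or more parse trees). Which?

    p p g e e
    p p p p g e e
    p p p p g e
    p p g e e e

p p p p g e

p p g e e: 1 tree
p p p p g e e: 1 tree
p p p p g e: 2 trees
p p g e e e: 1 tree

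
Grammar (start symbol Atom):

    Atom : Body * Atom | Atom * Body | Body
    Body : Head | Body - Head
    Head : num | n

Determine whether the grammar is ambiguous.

Witness: n * n

Derivation 1: Atom ⇒ Body * Atom ⇒ Head * Atom ⇒ n * Atom ⇒ n * Body ⇒ n * Head ⇒ n * n
Derivation 2: Atom ⇒ Atom * Body ⇒ Body * Body ⇒ Head * Body ⇒ n * Body ⇒ n * Head ⇒ n * n

Two distinct leftmost derivations for the same string.

Ambiguous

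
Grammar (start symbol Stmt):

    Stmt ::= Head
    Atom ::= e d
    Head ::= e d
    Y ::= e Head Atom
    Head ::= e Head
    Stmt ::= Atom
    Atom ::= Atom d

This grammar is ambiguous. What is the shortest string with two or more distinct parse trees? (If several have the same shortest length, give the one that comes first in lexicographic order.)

length 2: e d has 2 parse trees

Two derivations of e d:
  Stmt ⇒ Head ⇒ e d
  Stmt ⇒ Atom ⇒ e d

e d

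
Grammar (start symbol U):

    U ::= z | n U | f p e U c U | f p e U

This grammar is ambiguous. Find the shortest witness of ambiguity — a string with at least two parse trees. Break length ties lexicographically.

f p e f p e z c z

length 1: no string has ≥2 trees
length 2: no string has ≥2 trees
length 3: no string has ≥2 trees
length 4: no string has ≥2 trees
length 5: no string has ≥2 trees
length 6: no string has ≥2 trees
length 7: no string has ≥2 trees
length 8: no string has ≥2 trees
length 9: f p e f p e z c z has 2 parse trees

Two derivations of f p e f p e z c z:
  U ⇒ f p e U c U ⇒ f p e f p e U c U ⇒ f p e f p e z c U ⇒ f p e f p e z c z
  U ⇒ f p e U ⇒ f p e f p e U c U ⇒ f p e f p e z c U ⇒ f p e f p e z c z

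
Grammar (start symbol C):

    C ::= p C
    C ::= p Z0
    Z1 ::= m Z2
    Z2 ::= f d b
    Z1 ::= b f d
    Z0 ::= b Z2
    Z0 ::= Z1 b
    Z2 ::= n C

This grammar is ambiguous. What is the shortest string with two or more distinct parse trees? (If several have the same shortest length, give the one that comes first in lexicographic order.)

p b f d b

length 5: p b f d b has 2 parse trees

Two derivations of p b f d b:
  C ⇒ p Z0 ⇒ p b Z2 ⇒ p b f d b
  C ⇒ p Z0 ⇒ p Z1 b ⇒ p b f d b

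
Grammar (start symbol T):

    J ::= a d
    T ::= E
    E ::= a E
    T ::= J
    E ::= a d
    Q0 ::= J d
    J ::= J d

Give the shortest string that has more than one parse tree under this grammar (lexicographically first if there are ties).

a d

length 2: a d has 2 parse trees

Two derivations of a d:
  T ⇒ E ⇒ a d
  T ⇒ J ⇒ a d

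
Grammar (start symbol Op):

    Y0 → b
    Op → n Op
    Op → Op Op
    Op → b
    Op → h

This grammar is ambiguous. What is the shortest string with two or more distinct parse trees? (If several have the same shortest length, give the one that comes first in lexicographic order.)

b b b

length 1: no string has ≥2 trees
length 2: no string has ≥2 trees
length 3: b b b has 2 parse trees

Two derivations of b b b:
  Op ⇒ Op Op ⇒ Op Op Op ⇒ b Op Op ⇒ b b Op ⇒ b b b
  Op ⇒ Op Op ⇒ b Op ⇒ b Op Op ⇒ b b Op ⇒ b b b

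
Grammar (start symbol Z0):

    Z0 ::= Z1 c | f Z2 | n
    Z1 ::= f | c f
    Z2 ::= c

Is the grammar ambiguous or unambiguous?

Ambiguous

Witness: f c

Derivation 1: Z0 ⇒ Z1 c ⇒ f c
Derivation 2: Z0 ⇒ f Z2 ⇒ f c

Two distinct leftmost derivations for the same string.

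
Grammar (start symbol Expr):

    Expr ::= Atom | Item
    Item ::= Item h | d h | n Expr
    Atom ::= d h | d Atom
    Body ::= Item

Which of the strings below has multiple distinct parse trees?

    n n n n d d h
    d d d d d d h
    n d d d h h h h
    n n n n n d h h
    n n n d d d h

n n n n d d h: 1 tree
d d d d d d h: 1 tree
n d d d h h h h: 1 tree
n n n n n d h h: 11 trees
n n n d d d h: 1 tree

n n n n n d h h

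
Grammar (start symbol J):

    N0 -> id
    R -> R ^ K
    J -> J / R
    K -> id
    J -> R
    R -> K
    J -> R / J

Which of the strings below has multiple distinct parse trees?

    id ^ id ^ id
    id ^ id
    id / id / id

id ^ id ^ id: 1 tree
id ^ id: 1 tree
id / id / id: 4 trees

id / id / id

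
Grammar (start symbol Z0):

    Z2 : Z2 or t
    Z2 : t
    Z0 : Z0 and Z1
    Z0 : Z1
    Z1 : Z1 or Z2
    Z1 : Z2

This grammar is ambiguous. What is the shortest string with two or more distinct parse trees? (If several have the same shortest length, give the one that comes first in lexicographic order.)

length 1: no string has ≥2 trees
length 3: t or t has 2 parse trees

Two derivations of t or t:
  Z0 ⇒ Z1 ⇒ Z1 or Z2 ⇒ Z2 or Z2 ⇒ t or Z2 ⇒ t or t
  Z0 ⇒ Z1 ⇒ Z2 ⇒ Z2 or t ⇒ t or t

t or t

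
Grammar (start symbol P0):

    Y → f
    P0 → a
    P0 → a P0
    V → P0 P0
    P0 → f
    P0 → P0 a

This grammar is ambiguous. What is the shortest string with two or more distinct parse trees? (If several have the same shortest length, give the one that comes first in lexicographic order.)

a a

length 1: no string has ≥2 trees
length 2: a a has 2 parse trees

Two derivations of a a:
  P0 ⇒ a P0 ⇒ a a
  P0 ⇒ P0 a ⇒ a a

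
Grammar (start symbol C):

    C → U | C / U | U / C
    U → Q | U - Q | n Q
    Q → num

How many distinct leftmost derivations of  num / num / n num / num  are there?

8

Parse trees for num / num / n num / num:
  [C [C [C [C [U [Q num]]] / [U [Q num]]] / [U n [Q num]]] / [U [Q num]]]
  [C [C [C [U [Q num]] / [C [U [Q num]]]] / [U n [Q num]]] / [U [Q num]]]
  [C [C [U [Q num]] / [C [C [U [Q num]]] / [U n [Q num]]]] / [U [Q num]]]
  [C [C [U [Q num]] / [C [U [Q num]] / [C [U n [Q num]]]]] / [U [Q num]]]
  [C [U [Q num]] / [C [C [C [U [Q num]]] / [U n [Q num]]] / [U [Q num]]]]
  [C [U [Q num]] / [C [C [U [Q num]] / [C [U n [Q num]]]] / [U [Q num]]]]
  [C [U [Q num]] / [C [U [Q num]] / [C [C [U n [Q num]]] / [U [Q num]]]]]
  [C [U [Q num]] / [C [U [Q num]] / [C [U n [Q num]] / [C [U [Q num]]]]]]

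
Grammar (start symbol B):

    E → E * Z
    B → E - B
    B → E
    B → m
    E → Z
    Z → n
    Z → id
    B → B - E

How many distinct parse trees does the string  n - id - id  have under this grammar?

Parse trees for n - id - id:
  [B [E [Z n]] - [B [E [Z id]] - [B [E [Z id]]]]]
  [B [E [Z n]] - [B [B [E [Z id]]] - [E [Z id]]]]
  [B [B [E [Z n]] - [B [E [Z id]]]] - [E [Z id]]]
  [B [B [B [E [Z n]]] - [E [Z id]]] - [E [Z id]]]

4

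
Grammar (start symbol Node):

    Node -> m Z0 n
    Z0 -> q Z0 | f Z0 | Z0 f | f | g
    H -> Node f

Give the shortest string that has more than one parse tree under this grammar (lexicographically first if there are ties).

length 3: no string has ≥2 trees
length 4: m f f n has 2 parse trees

Two derivations of m f f n:
  Node ⇒ m Z0 n ⇒ m f Z0 n ⇒ m f f n
  Node ⇒ m Z0 n ⇒ m Z0 f n ⇒ m f f n

m f f n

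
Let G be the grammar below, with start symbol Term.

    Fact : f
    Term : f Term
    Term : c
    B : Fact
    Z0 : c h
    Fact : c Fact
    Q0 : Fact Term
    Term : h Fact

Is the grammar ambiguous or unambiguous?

Only Term, Fact are reachable from Term; ignoring the rest: Restricted to the reachable nonterminals, every rule has the form A → t or A → t B, and no two rules for the same A share a first terminal. The grammar encodes a DFA — one run per string.

Unambiguous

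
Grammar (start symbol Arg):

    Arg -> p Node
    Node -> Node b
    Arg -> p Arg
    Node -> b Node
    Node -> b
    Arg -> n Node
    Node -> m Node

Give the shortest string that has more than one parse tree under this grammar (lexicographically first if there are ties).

n b b

length 2: no string has ≥2 trees
length 3: n b b has 2 parse trees

Two derivations of n b b:
  Arg ⇒ n Node ⇒ n Node b ⇒ n b b
  Arg ⇒ n Node ⇒ n b Node ⇒ n b b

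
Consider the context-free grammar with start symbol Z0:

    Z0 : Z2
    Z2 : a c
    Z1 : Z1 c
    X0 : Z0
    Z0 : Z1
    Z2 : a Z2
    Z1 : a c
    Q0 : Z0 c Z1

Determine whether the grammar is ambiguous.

Witness: a c

Derivation 1: Z0 ⇒ Z2 ⇒ a c
Derivation 2: Z0 ⇒ Z1 ⇒ a c

Two distinct leftmost derivations for the same string.

Ambiguous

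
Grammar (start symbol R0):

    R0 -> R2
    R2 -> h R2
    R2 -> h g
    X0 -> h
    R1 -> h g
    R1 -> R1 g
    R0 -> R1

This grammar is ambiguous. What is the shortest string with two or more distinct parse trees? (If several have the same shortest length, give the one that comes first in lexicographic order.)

h g

length 2: h g has 2 parse trees

Two derivations of h g:
  R0 ⇒ R2 ⇒ h g
  R0 ⇒ R1 ⇒ h g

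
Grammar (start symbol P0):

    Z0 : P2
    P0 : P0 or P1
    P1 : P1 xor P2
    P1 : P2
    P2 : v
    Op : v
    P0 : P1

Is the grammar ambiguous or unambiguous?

Unambiguous

Only P0, P1, P2 are reachable from P0; ignoring the rest: This is a standard precedence ladder (P0 over P1 over P2), with each level left-recursive on its own operator ('or' at P0, 'xor' at P1). That structure is LR(1), hence unambiguous.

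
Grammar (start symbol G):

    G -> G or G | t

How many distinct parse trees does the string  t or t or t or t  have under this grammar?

Parse trees for t or t or t or t:
  [G [G t] or [G [G t] or [G [G t] or [G t]]]]
  [G [G t] or [G [G [G t] or [G t]] or [G t]]]
  [G [G [G t] or [G t]] or [G [G t] or [G t]]]
  [G [G [G t] or [G [G t] or [G t]]] or [G t]]
  [G [G [G [G t] or [G t]] or [G t]] or [G t]]

5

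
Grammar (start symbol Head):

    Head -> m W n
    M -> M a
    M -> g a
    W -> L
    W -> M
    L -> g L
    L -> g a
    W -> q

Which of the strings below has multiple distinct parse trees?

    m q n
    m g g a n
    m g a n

m q n: 1 tree
m g g a n: 1 tree
m g a n: 2 trees

m g a n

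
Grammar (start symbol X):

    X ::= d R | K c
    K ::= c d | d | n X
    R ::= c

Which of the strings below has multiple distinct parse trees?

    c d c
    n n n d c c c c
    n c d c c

c d c: 1 tree
n n n d c c c c: 2 trees
n c d c c: 1 tree

n n n d c c c c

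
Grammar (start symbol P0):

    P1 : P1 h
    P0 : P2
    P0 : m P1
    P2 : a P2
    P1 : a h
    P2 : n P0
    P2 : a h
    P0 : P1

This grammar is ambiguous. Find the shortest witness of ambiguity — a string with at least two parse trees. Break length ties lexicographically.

length 2: a h has 2 parse trees

Two derivations of a h:
  P0 ⇒ P2 ⇒ a h
  P0 ⇒ P1 ⇒ a h

a h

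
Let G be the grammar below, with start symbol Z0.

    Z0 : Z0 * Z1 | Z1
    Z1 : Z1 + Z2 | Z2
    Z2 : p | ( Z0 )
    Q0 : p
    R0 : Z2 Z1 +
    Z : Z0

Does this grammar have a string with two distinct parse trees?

Unambiguous

(Q0, R0, Z are unreachable from Z0, so their rules don't affect L(Z0).) Z0 → Z0 * Z1 | Z1  ;  Z1 → Z1 + Z2 | Z2  — a left-associative chain with Z2 at the bottom. Each string factors uniquely by precedence.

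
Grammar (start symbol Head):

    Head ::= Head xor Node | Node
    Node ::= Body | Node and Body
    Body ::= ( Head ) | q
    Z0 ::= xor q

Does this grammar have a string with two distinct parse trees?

(Z0 is unreachable from Head, so its rules don't affect L(Head).) Head → Head xor Node | Node  ;  Node → Node and Body | Body  — a left-associative chain with Body at the bottom. Each string factors uniquely by precedence.

Unambiguous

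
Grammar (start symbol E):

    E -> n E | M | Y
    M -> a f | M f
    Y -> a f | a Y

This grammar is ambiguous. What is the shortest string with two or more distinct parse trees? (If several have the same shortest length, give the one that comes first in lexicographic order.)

length 2: a f has 2 parse trees

Two derivations of a f:
  E ⇒ M ⇒ a f
  E ⇒ Y ⇒ a f

a f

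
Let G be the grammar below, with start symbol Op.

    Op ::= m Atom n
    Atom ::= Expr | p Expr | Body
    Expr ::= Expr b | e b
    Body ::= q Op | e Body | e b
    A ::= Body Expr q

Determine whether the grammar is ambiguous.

Ambiguous

Witness: m e b n

Derivation 1: Op ⇒ m Atom n ⇒ m Expr n ⇒ m e b n
Derivation 2: Op ⇒ m Atom n ⇒ m Body n ⇒ m e b n

Two distinct leftmost derivations for the same string.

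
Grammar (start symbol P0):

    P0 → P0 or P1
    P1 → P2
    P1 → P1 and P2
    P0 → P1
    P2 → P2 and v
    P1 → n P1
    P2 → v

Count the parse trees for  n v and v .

3

Parse trees for n v and v:
  [P0 [P1 [P1 n [P1 [P2 v]]] and [P2 v]]]
  [P0 [P1 n [P1 [P2 [P2 v] and v]]]]
  [P0 [P1 n [P1 [P1 [P2 v]] and [P2 v]]]]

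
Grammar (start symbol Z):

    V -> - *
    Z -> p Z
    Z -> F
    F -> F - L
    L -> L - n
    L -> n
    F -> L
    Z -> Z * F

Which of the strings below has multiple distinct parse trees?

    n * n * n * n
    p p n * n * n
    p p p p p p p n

p p n * n * n

n * n * n * n: 1 tree
p p n * n * n: 6 trees
p p p p p p p n: 1 tree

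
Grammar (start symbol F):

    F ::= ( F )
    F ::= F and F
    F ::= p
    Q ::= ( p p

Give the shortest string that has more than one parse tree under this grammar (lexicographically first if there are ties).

p and p and p

length 1: no string has ≥2 trees
length 3: no string has ≥2 trees
length 5: p and p and p has 2 parse trees

Two derivations of p and p and p:
  F ⇒ F and F ⇒ F and F and F ⇒ p and F and F ⇒ p and p and F ⇒ p and p and p
  F ⇒ F and F ⇒ p and F ⇒ p and F and F ⇒ p and p and F ⇒ p and p and p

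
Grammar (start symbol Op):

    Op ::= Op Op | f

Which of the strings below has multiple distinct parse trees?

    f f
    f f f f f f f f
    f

f f: 1 tree
f f f f f f f f: 429 trees
f: 1 tree

f f f f f f f f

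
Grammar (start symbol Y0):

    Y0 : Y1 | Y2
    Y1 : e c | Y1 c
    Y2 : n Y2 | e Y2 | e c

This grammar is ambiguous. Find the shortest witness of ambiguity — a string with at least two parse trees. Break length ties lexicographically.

e c

length 2: e c has 2 parse trees

Two derivations of e c:
  Y0 ⇒ Y1 ⇒ e c
  Y0 ⇒ Y2 ⇒ e c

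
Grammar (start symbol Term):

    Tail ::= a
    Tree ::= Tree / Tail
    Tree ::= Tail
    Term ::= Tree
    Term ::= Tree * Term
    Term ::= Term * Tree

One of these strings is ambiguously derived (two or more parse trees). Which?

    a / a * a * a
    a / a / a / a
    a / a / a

a / a * a * a: 4 trees
a / a / a / a: 1 tree
a / a / a: 1 tree

a / a * a * a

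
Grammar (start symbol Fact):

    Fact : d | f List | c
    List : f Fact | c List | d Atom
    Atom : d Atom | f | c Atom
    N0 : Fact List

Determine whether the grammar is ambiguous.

Only Fact, List, Atom are reachable from Fact; ignoring the rest: Restricted to the reachable nonterminals, every rule has the form A → t or A → t B, and no two rules for the same A share a first terminal. The grammar encodes a DFA — one run per string.

Unambiguous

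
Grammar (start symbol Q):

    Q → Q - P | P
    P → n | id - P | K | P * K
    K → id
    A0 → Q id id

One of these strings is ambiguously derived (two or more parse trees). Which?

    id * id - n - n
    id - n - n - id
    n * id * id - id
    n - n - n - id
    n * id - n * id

id * id - n - n: 1 tree
id - n - n - id: 2 trees
n * id * id - id: 1 tree
n - n - n - id: 1 tree
n * id - n * id: 1 tree

id - n - n - id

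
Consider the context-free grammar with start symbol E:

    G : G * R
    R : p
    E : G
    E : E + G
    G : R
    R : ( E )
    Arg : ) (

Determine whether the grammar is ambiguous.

Unambiguous

Only E, G, R are reachable from E; ignoring the rest: The grammar is stratified — E handles '+' (left-recursive), G handles '*', R atoms. Each operator has a fixed associativity and precedence level, so every string has one parse.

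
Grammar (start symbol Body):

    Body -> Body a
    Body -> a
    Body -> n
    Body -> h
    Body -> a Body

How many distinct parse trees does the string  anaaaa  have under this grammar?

Parse trees for anaaaa:
  [Body [Body [Body [Body [Body a [Body n]] a] a] a] a]
  [Body [Body [Body [Body a [Body [Body n] a]] a] a] a]
  [Body [Body [Body a [Body [Body [Body n] a] a]] a] a]
  [Body [Body a [Body [Body [Body [Body n] a] a] a]] a]
  [Body a [Body [Body [Body [Body [Body n] a] a] a] a]]

5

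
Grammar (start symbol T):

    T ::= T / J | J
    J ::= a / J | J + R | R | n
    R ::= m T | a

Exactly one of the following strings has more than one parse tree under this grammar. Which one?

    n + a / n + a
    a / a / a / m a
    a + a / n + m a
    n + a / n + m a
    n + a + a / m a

a / a / a / m a

n + a / n + a: 1 tree
a / a / a / m a: 8 trees
a + a / n + m a: 1 tree
n + a / n + m a: 1 tree
n + a + a / m a: 1 tree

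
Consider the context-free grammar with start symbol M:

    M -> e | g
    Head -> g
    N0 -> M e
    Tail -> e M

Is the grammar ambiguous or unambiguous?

Unambiguous

(Head, N0, Tail are unreachable from M, so their rules don't affect L(M).) Each reachable nonterminal has at most one production per leading terminal, and all productions are right-linear; the derivation is determined token-by-token.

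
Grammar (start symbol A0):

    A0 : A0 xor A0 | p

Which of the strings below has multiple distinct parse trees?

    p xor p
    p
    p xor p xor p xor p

p xor p xor p xor p

p xor p: 1 tree
p: 1 tree
p xor p xor p xor p: 5 trees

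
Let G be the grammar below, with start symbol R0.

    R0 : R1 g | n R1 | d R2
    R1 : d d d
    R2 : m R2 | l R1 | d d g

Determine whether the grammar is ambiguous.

Ambiguous

Witness: d d d g

Derivation 1: R0 ⇒ R1 g ⇒ d d d g
Derivation 2: R0 ⇒ d R2 ⇒ d d d g

Two distinct leftmost derivations for the same string.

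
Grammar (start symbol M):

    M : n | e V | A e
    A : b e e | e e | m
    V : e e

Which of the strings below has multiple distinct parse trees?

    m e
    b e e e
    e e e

e e e

m e: 1 tree
b e e e: 1 tree
e e e: 2 trees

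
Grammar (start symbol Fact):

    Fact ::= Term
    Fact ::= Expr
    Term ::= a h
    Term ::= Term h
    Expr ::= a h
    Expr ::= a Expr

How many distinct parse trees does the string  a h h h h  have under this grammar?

Parse trees for a h h h h:
  [Fact [Term [Term [Term [Term a h] h] h] h]]

1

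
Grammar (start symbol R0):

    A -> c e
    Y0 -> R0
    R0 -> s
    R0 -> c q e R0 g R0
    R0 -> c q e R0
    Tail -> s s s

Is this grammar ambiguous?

Ambiguous

Witness: c q e c q e s g s

Derivation 1: R0 ⇒ c q e R0 g R0 ⇒ c q e c q e R0 g R0 ⇒ c q e c q e s g R0 ⇒ c q e c q e s g s
Derivation 2: R0 ⇒ c q e R0 ⇒ c q e c q e R0 g R0 ⇒ c q e c q e s g R0 ⇒ c q e c q e s g s

Two distinct leftmost derivations for the same string.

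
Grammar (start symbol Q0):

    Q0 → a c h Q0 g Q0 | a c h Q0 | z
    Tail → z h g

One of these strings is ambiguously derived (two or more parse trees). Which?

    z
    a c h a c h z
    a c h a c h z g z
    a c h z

z: 1 tree
a c h a c h z: 1 tree
a c h a c h z g z: 2 trees
a c h z: 1 tree

a c h a c h z g z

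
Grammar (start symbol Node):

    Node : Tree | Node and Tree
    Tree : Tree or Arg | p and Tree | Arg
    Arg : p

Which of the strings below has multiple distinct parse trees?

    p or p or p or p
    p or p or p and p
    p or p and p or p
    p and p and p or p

p and p and p or p

p or p or p or p: 1 tree
p or p or p and p: 1 tree
p or p and p or p: 1 tree
p and p and p or p: 7 trees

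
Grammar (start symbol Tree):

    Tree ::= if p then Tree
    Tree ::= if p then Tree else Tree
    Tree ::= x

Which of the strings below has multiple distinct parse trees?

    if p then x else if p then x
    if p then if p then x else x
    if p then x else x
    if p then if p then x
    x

if p then x else if p then x: 1 tree
if p then if p then x else x: 2 trees
if p then x else x: 1 tree
if p then if p then x: 1 tree
x: 1 tree

if p then if p then x else x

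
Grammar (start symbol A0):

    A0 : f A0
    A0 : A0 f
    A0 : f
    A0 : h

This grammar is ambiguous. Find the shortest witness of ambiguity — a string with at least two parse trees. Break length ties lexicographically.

f f

length 1: no string has ≥2 trees
length 2: f f has 2 parse trees

Two derivations of f f:
  A0 ⇒ f A0 ⇒ f f
  A0 ⇒ A0 f ⇒ f f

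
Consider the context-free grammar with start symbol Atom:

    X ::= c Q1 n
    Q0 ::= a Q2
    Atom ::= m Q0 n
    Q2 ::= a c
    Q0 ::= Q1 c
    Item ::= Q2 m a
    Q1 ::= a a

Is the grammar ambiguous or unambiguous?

Ambiguous

Witness: m a a c n

Derivation 1: Atom ⇒ m Q0 n ⇒ m a Q2 n ⇒ m a a c n
Derivation 2: Atom ⇒ m Q0 n ⇒ m Q1 c n ⇒ m a a c n

Two distinct leftmost derivations for the same string.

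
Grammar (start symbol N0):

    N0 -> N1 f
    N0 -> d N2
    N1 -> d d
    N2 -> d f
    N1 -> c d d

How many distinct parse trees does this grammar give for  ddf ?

2

Parse trees for ddf:
  [N0 [N1 d d] f]
  [N0 d [N2 d f]]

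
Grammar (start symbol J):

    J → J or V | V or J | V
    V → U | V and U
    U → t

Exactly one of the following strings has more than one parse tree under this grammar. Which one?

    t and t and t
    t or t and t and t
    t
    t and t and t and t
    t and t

t or t and t and t

t and t and t: 1 tree
t or t and t and t: 2 trees
t: 1 tree
t and t and t and t: 1 tree
t and t: 1 tree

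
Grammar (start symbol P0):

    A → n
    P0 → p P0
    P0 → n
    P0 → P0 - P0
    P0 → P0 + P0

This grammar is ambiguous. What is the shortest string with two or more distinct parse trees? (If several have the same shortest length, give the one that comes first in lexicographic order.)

length 1: no string has ≥2 trees
length 2: no string has ≥2 trees
length 3: no string has ≥2 trees
length 4: p n + n has 2 parse trees

Two derivations of p n + n:
  P0 ⇒ p P0 ⇒ p P0 + P0 ⇒ p n + P0 ⇒ p n + n
  P0 ⇒ P0 + P0 ⇒ p P0 + P0 ⇒ p n + P0 ⇒ p n + n

p n + n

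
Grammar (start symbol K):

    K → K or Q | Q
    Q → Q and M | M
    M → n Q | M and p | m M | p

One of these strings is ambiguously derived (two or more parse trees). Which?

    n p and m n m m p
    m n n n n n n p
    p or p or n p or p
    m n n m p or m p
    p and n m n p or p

n p and m n m m p

n p and m n m m p: 2 trees
m n n n n n n p: 1 tree
p or p or n p or p: 1 tree
m n n m p or m p: 1 tree
p and n m n p or p: 1 tree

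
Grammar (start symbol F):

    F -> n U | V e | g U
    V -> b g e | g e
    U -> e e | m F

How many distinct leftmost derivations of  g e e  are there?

2

Parse trees for g e e:
  [F [V g e] e]
  [F g [U e e]]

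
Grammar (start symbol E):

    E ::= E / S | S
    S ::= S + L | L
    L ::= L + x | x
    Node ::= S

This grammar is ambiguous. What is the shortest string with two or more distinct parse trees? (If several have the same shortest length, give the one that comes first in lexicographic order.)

x + x

length 1: no string has ≥2 trees
length 3: x + x has 2 parse trees

Two derivations of x + x:
  E ⇒ S ⇒ S + L ⇒ L + L ⇒ x + L ⇒ x + x
  E ⇒ S ⇒ L ⇒ L + x ⇒ x + x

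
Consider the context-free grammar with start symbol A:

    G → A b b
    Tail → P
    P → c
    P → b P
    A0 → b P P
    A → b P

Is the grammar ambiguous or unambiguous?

Unambiguous

Only A, P are reachable from A; ignoring the rest: The reachable rules are right-linear with at most one rule per (nonterminal, next-terminal) pair. Each input token forces the next rule, so parsing is deterministic.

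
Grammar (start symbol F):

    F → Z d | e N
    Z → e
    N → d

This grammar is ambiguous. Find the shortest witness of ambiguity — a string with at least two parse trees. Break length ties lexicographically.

length 2: e d has 2 parse trees

Two derivations of e d:
  F ⇒ Z d ⇒ e d
  F ⇒ e N ⇒ e d

e d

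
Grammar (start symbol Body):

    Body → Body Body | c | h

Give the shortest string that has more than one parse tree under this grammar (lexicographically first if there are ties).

c c c

length 1: no string has ≥2 trees
length 2: no string has ≥2 trees
length 3: c c c has 2 parse trees

Two derivations of c c c:
  Body ⇒ Body Body ⇒ Body Body Body ⇒ c Body Body ⇒ c c Body ⇒ c c c
  Body ⇒ Body Body ⇒ c Body ⇒ c Body Body ⇒ c c Body ⇒ c c c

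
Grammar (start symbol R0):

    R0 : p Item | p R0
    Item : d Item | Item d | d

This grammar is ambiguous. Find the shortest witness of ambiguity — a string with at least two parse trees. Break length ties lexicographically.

length 2: no string has ≥2 trees
length 3: p d d has 2 parse trees

Two derivations of p d d:
  R0 ⇒ p Item ⇒ p d Item ⇒ p d d
  R0 ⇒ p Item ⇒ p Item d ⇒ p d d

p d d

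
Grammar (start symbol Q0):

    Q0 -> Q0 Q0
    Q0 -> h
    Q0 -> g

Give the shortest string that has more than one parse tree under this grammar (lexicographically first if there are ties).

length 1: no string has ≥2 trees
length 2: no string has ≥2 trees
length 3: g g g has 2 parse trees

Two derivations of g g g:
  Q0 ⇒ Q0 Q0 ⇒ Q0 Q0 Q0 ⇒ g Q0 Q0 ⇒ g g Q0 ⇒ g g g
  Q0 ⇒ Q0 Q0 ⇒ g Q0 ⇒ g Q0 Q0 ⇒ g g Q0 ⇒ g g g

g g g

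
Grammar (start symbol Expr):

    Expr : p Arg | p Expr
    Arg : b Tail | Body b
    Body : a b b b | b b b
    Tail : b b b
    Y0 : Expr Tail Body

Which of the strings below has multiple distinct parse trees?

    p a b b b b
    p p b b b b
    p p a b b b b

p a b b b b: 1 tree
p p b b b b: 2 trees
p p a b b b b: 1 tree

p p b b b b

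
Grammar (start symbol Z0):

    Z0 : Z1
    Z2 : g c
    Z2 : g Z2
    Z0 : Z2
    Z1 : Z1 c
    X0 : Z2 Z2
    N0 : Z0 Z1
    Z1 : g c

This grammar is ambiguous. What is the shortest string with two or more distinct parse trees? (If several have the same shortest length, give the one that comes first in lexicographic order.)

length 2: g c has 2 parse trees

Two derivations of g c:
  Z0 ⇒ Z1 ⇒ g c
  Z0 ⇒ Z2 ⇒ g c

g c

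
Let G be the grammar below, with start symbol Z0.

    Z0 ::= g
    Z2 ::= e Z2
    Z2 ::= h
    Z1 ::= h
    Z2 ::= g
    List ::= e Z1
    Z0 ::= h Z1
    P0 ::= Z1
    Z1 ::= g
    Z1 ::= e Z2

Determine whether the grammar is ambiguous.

Unambiguous

Only Z0, Z1, Z2 are reachable from Z0; ignoring the rest: Each reachable nonterminal has at most one production per leading terminal, and all productions are right-linear; the derivation is determined token-by-token.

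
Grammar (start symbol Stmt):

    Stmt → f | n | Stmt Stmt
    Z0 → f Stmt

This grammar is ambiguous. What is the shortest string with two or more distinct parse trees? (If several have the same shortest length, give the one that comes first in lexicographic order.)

f f f

length 1: no string has ≥2 trees
length 2: no string has ≥2 trees
length 3: f f f has 2 parse trees

Two derivations of f f f:
  Stmt ⇒ Stmt Stmt ⇒ f Stmt ⇒ f Stmt Stmt ⇒ f f Stmt ⇒ f f f
  Stmt ⇒ Stmt Stmt ⇒ Stmt Stmt Stmt ⇒ f Stmt Stmt ⇒ f f Stmt ⇒ f f f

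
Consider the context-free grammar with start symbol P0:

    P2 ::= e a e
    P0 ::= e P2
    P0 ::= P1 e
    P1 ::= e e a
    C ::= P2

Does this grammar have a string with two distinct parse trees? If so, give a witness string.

Witness: e e a e

Derivation 1: P0 ⇒ e P2 ⇒ e e a e
Derivation 2: P0 ⇒ P1 e ⇒ e e a e

Two distinct leftmost derivations for the same string.

Ambiguous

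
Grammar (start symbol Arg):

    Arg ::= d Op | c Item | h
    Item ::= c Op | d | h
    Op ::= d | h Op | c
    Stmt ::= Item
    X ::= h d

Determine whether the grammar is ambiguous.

Unambiguous

(Stmt, X are unreachable from Arg, so their rules don't affect L(Arg).) Each reachable nonterminal has at most one production per leading terminal, and all productions are right-linear; the derivation is determined token-by-token.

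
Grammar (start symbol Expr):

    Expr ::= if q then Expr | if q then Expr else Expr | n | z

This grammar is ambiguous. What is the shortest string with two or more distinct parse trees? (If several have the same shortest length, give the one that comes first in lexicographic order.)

length 1: no string has ≥2 trees
length 4: no string has ≥2 trees
length 6: no string has ≥2 trees
length 7: no string has ≥2 trees
length 9: if q then if q then n else n has 2 parse trees

Two derivations of if q then if q then n else n:
  Expr ⇒ if q then Expr ⇒ if q then if q then Expr else Expr ⇒ if q then if q then n else Expr ⇒ if q then if q then n else n
  Expr ⇒ if q then Expr else Expr ⇒ if q then if q then Expr else Expr ⇒ if q then if q then n else Expr ⇒ if q then if q then n else n

if q then if q then n else n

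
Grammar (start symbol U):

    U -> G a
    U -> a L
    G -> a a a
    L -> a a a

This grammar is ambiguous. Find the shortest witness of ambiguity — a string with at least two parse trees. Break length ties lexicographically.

a a a a

length 4: a a a a has 2 parse trees

Two derivations of a a a a:
  U ⇒ G a ⇒ a a a a
  U ⇒ a L ⇒ a a a a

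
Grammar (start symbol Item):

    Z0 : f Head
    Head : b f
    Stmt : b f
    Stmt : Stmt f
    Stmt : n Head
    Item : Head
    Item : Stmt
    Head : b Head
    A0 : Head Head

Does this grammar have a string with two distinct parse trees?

Ambiguous

Witness: b f

Derivation 1: Item ⇒ Head ⇒ b f
Derivation 2: Item ⇒ Stmt ⇒ b f

Two distinct leftmost derivations for the same string.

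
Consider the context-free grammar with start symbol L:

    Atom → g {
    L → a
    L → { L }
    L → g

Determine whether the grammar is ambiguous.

Unambiguous

(Atom is unreachable from L, so its rules don't affect L(L).) L(L) is { openⁿ atom closeⁿ : n ≥ 0 }. The bracket depth fixes n, and the derivation is forced at every step.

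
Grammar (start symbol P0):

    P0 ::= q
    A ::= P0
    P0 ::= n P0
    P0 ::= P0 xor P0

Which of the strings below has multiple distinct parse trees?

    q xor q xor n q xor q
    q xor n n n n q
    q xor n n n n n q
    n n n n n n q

q xor q xor n q xor q: 7 trees
q xor n n n n q: 1 tree
q xor n n n n n q: 1 tree
n n n n n n q: 1 tree

q xor q xor n q xor q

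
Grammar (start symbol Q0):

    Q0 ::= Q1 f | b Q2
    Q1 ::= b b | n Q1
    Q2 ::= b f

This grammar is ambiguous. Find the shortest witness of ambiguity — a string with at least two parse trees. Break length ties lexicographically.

length 3: b b f has 2 parse trees

Two derivations of b b f:
  Q0 ⇒ Q1 f ⇒ b b f
  Q0 ⇒ b Q2 ⇒ b b f

b b f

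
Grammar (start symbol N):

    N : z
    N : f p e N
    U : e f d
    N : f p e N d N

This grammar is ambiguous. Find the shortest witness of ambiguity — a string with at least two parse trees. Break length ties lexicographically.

f p e f p e z d z

length 1: no string has ≥2 trees
length 4: no string has ≥2 trees
length 6: no string has ≥2 trees
length 7: no string has ≥2 trees
length 9: f p e f p e z d z has 2 parse trees

Two derivations of f p e f p e z d z:
  N ⇒ f p e N ⇒ f p e f p e N d N ⇒ f p e f p e z d N ⇒ f p e f p e z d z
  N ⇒ f p e N d N ⇒ f p e f p e N d N ⇒ f p e f p e z d N ⇒ f p e f p e z d z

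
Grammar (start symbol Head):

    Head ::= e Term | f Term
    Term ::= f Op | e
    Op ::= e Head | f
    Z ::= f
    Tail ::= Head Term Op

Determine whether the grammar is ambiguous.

(Z, Tail are unreachable from Head, so their rules don't affect L(Head).) Restricted to the reachable nonterminals, every rule has the form A → t or A → t B, and no two rules for the same A share a first terminal. The grammar encodes a DFA — one run per string.

Unambiguous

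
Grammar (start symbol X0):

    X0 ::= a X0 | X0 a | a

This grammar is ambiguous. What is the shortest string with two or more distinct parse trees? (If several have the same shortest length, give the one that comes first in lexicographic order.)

length 1: no string has ≥2 trees
length 2: a a has 2 parse trees

Two derivations of a a:
  X0 ⇒ a X0 ⇒ a a
  X0 ⇒ X0 a ⇒ a a

a a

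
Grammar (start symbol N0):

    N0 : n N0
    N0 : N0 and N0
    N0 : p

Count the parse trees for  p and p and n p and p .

7

Parse trees for p and p and n p and p:
  [N0 [N0 p] and [N0 [N0 p] and [N0 n [N0 [N0 p] and [N0 p]]]]]
  [N0 [N0 p] and [N0 [N0 p] and [N0 [N0 n [N0 p]] and [N0 p]]]]
  [N0 [N0 p] and [N0 [N0 [N0 p] and [N0 n [N0 p]]] and [N0 p]]]
  [N0 [N0 [N0 p] and [N0 p]] and [N0 n [N0 [N0 p] and [N0 p]]]]
  [N0 [N0 [N0 p] and [N0 p]] and [N0 [N0 n [N0 p]] and [N0 p]]]
  [N0 [N0 [N0 p] and [N0 [N0 p] and [N0 n [N0 p]]]] and [N0 p]]
  [N0 [N0 [N0 [N0 p] and [N0 p]] and [N0 n [N0 p]]] and [N0 p]]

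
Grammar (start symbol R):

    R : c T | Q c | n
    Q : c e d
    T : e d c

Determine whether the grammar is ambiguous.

Witness: c e d c

Derivation 1: R ⇒ c T ⇒ c e d c
Derivation 2: R ⇒ Q c ⇒ c e d c

Two distinct leftmost derivations for the same string.

Ambiguous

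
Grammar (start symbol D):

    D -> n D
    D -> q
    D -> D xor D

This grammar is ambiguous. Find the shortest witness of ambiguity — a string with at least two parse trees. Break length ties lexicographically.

length 1: no string has ≥2 trees
length 2: no string has ≥2 trees
length 3: no string has ≥2 trees
length 4: n q xor q has 2 parse trees

Two derivations of n q xor q:
  D ⇒ n D ⇒ n D xor D ⇒ n q xor D ⇒ n q xor q
  D ⇒ D xor D ⇒ n D xor D ⇒ n q xor D ⇒ n q xor q

n q xor q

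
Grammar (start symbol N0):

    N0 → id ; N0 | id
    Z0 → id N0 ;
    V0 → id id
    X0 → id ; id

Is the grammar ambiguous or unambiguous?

Unambiguous

(Z0, V0, X0 are unreachable from N0, so their rules don't affect L(N0).) The reachable grammar is A → atom sep A | atom. Each atom is followed by either the separator (recurse) or end-of-string (stop) — no choice point.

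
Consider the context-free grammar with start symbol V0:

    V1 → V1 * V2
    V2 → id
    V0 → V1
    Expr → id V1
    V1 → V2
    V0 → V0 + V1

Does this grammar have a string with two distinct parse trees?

Unambiguous

(Expr is unreachable from V0, so its rules don't affect L(V0).) V0 → V0 + V1 | V1  ;  V1 → V1 * V2 | V2  — a left-associative chain with V2 at the bottom. Each string factors uniquely by precedence.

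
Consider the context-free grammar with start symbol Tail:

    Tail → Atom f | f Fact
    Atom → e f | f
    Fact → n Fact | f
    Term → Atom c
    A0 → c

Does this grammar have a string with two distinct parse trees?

Ambiguous

Witness: f f

Derivation 1: Tail ⇒ Atom f ⇒ f f
Derivation 2: Tail ⇒ f Fact ⇒ f f

Two distinct leftmost derivations for the same string.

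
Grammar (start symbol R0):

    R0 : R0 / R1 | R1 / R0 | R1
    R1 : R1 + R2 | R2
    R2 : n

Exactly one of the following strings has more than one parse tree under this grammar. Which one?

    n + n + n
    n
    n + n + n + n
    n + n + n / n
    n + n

n + n + n: 1 tree
n: 1 tree
n + n + n + n: 1 tree
n + n + n / n: 2 trees
n + n: 1 tree

n + n + n / n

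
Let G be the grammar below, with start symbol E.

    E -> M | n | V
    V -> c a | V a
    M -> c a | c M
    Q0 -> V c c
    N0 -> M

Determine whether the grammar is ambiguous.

Ambiguous

Witness: c a

Derivation 1: E ⇒ M ⇒ c a
Derivation 2: E ⇒ V ⇒ c a

Two distinct leftmost derivations for the same string.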